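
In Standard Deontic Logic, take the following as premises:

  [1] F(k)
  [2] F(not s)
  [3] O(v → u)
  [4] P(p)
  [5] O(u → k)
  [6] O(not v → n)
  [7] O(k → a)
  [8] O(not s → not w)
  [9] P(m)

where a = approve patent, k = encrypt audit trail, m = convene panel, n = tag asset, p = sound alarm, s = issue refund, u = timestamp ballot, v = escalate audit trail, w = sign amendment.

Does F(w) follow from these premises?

Premise 8 is O(not s → not w), but O(not s) is not derivable from the premises, so it does not yield O(not w).
No other premise forces O(not w). An ideal world satisfying every premise can still have w true, so F(w) is not derivable.

No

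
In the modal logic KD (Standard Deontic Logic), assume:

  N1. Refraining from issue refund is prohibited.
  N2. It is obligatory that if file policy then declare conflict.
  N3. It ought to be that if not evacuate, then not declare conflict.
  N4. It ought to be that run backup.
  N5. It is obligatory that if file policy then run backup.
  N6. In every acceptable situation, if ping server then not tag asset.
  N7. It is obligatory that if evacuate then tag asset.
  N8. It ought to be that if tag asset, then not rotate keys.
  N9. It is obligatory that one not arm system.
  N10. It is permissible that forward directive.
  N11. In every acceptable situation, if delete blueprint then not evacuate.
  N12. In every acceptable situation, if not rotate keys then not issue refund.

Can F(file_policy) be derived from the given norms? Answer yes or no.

Premise 1 is F(¬issue_refund), i.e. O(issue_refund).
Premise 12 is O(¬rotate_keys → ¬issue_refund); contrapositively O(issue_refund → rotate_keys). Since O(issue_refund) holds, K gives O(rotate_keys).
Premise 8, O(tag_asset → ¬rotate_keys), contraposes to O(rotate_keys → ¬tag_asset); with O(rotate_keys) we get O(¬tag_asset).
Premise 7 is O(evacuate → tag_asset); contrapositively O(¬tag_asset → ¬evacuate). Since O(¬tag_asset) holds, K gives O(¬evacuate).
With premise 3, O(¬evacuate → ¬declare_conflict), the K-axiom yields O(¬declare_conflict).
Premise 2, O(file_policy → declare_conflict), contraposes to O(¬declare_conflict → ¬file_policy); with O(¬declare_conflict) we get O(¬file_policy).
Premises 4, 5, 6, 9, 10, 11 do not contribute to this derivation.
So O(¬file_policy) holds, i.e. F(file_policy). The claim follows.

Yes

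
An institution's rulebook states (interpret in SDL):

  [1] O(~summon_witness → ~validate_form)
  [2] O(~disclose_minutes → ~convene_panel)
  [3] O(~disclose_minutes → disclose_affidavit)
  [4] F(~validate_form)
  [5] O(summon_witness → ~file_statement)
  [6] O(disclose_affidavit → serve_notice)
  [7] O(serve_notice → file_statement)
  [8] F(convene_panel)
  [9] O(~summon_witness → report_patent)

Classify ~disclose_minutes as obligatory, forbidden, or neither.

F(~validate_form) at premise 4 means O(validate_form).
The contrapositive of premise 1 (O(~summon_witness → ~validate_form)) is O(validate_form → summon_witness), and O(validate_form) is already established, so O(summon_witness).
From O(summon_witness) and premise 5, O(summon_witness → ~file_statement), we obtain O(~file_statement).
Premise 7, O(serve_notice → file_statement), contraposes to O(~file_statement → ~serve_notice); with O(~file_statement) we get O(~serve_notice).
Premise 6 is O(disclose_affidavit → serve_notice); contrapositively O(~serve_notice → ~disclose_affidavit). Since O(~serve_notice) holds, K gives O(~disclose_affidavit).
Premise 3 is O(~disclose_minutes → disclose_affidavit); contrapositively O(~disclose_affidavit → disclose_minutes). Since O(~disclose_affidavit) holds, K gives O(disclose_minutes).
Premises 2, 8, 9 do not contribute to this derivation.
Thus O(disclose_minutes), which is F(~disclose_minutes): ~disclose_minutes is forbidden.

Forbidden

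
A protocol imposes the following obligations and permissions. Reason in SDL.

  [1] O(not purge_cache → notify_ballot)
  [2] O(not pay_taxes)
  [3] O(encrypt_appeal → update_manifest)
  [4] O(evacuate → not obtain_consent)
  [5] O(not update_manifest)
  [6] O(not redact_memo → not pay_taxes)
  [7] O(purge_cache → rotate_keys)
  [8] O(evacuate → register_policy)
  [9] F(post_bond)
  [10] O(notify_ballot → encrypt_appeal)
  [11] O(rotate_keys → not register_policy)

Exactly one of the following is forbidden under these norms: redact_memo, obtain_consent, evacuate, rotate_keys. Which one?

evacuate

From premise 5 we have O(not update_manifest).
The contrapositive of premise 3 (O(encrypt_appeal → update_manifest)) is O(not update_manifest → not encrypt_appeal), and O(not update_manifest) is already established, so O(not encrypt_appeal).
Premise 10, O(notify_ballot → encrypt_appeal), contraposes to O(not encrypt_appeal → not notify_ballot); with O(not encrypt_appeal) we get O(not notify_ballot).
Premise 1 is O(not purge_cache → notify_ballot); contrapositively O(not notify_ballot → purge_cache). Since O(not notify_ballot) holds, K gives O(purge_cache).
With premise 7, O(purge_cache → rotate_keys), the K-axiom yields O(rotate_keys).
From O(rotate_keys) and premise 11, O(rotate_keys → not register_policy), we obtain O(not register_policy).
The contrapositive of premise 8 (O(evacuate → register_policy)) is O(not register_policy → not evacuate), and O(not register_policy) is already established, so O(not evacuate).
So O(not evacuate) holds, i.e. evacuate is forbidden. None of the other listed options is forbidden under the premises.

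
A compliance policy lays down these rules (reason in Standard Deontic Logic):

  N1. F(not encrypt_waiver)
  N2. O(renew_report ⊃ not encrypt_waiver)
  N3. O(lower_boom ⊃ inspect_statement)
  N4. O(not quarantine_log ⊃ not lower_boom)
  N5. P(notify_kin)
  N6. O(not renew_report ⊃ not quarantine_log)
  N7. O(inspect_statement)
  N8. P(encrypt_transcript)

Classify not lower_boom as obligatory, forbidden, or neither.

Obligatory

F(not encrypt_waiver) at premise 1 means O(encrypt_waiver).
Premise 2 is O(renew_report ⊃ not encrypt_waiver); contrapositively O(encrypt_waiver ⊃ not renew_report). Since O(encrypt_waiver) holds, K gives O(not renew_report).
Premise 6 is O(not renew_report ⊃ not quarantine_log); since O(not renew_report), deontic closure gives O(not quarantine_log).
Premise 4 is O(not quarantine_log ⊃ not lower_boom); since O(not quarantine_log), deontic closure gives O(not lower_boom).
Premises 3, 5, 7, 8 do not contribute to this derivation.
Hence not lower_boom is obligatory.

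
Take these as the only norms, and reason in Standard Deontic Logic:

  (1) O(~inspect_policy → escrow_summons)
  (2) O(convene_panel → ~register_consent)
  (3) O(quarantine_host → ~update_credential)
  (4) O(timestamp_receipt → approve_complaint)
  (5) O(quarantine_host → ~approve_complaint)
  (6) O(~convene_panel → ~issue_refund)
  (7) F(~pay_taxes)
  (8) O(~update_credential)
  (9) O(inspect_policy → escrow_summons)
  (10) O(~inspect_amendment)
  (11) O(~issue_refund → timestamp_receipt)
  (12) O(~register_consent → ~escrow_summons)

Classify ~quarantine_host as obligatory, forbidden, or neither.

Obligatory

Premises 1 and 9 are O(~inspect_policy → escrow_summons) and O(inspect_policy → escrow_summons); every ideal world satisfies ~inspect_policy or inspect_policy, so in either case escrow_summons holds — hence O(escrow_summons).
Premise 12 is O(~register_consent → ~escrow_summons); contrapositively O(escrow_summons → register_consent). Since O(escrow_summons) holds, K gives O(register_consent).
Premise 2, O(convene_panel → ~register_consent), contraposes to O(register_consent → ~convene_panel); with O(register_consent) we get O(~convene_panel).
With premise 6, O(~convene_panel → ~issue_refund), the K-axiom yields O(~issue_refund).
Premise 11 is O(~issue_refund → timestamp_receipt); since O(~issue_refund), deontic closure gives O(timestamp_receipt).
With premise 4, O(timestamp_receipt → approve_complaint), the K-axiom yields O(approve_complaint).
Premise 5 is O(quarantine_host → ~approve_complaint); contrapositively O(approve_complaint → ~quarantine_host). Since O(approve_complaint) holds, K gives O(~quarantine_host).
Premises 3, 7, 8, 10 do not contribute to this derivation.
Hence ~quarantine_host is obligatory.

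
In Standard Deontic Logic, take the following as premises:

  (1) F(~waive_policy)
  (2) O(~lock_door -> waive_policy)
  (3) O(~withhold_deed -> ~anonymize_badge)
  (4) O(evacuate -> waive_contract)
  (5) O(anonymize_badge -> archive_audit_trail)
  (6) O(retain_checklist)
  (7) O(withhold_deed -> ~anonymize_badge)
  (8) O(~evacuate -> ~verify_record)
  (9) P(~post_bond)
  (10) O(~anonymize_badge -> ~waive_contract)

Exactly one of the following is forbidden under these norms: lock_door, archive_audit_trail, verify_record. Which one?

Premises 3 and 7 are O(~withhold_deed -> ~anonymize_badge) and O(withhold_deed -> ~anonymize_badge); every ideal world satisfies ~withhold_deed or withhold_deed, so in either case ~anonymize_badge holds — hence O(~anonymize_badge).
Applying K to premise 10 (O(~anonymize_badge -> ~waive_contract)) and O(~anonymize_badge) yields O(~waive_contract).
Premise 4, O(evacuate -> waive_contract), contraposes to O(~waive_contract -> ~evacuate); with O(~waive_contract) we get O(~evacuate).
Premise 8 is O(~evacuate -> ~verify_record); since O(~evacuate), deontic closure gives O(~verify_record).
So O(~verify_record) holds, i.e. verify_record is forbidden. None of the other listed options is forbidden under the premises.

verify_record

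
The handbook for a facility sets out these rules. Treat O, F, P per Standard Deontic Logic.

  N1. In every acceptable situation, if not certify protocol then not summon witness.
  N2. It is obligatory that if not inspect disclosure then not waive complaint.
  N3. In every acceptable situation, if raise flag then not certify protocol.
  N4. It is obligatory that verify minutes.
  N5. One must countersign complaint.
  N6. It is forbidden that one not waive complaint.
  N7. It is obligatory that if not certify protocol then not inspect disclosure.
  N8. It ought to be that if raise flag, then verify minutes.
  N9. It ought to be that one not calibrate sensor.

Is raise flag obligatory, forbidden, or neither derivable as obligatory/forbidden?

Forbidden

Premise 6, F(¬waive_complaint), is equivalent to O(waive_complaint).
Premise 2, O(¬inspect_disclosure → ¬waive_complaint), contraposes to O(waive_complaint → inspect_disclosure); with O(waive_complaint) we get O(inspect_disclosure).
Premise 7 is O(¬certify_protocol → ¬inspect_disclosure); contrapositively O(inspect_disclosure → certify_protocol). Since O(inspect_disclosure) holds, K gives O(certify_protocol).
The contrapositive of premise 3 (O(raise_flag → ¬certify_protocol)) is O(certify_protocol → ¬raise_flag), and O(certify_protocol) is already established, so O(¬raise_flag).
Premises 1, 4, 5, 8, 9 do not contribute to this derivation.
Thus O(¬raise_flag), which is F(raise_flag): raise_flag is forbidden.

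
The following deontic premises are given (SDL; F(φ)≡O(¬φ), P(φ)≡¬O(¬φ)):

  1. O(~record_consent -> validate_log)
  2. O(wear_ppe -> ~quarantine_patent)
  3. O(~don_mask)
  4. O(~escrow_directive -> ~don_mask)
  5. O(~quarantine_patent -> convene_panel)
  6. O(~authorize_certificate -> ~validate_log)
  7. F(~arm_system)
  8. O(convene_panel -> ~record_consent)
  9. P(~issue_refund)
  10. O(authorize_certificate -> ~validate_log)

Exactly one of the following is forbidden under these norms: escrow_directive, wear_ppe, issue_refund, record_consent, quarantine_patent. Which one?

By case analysis on authorize_certificate: premise 10 gives O(authorize_certificate -> ~validate_log) and premise 6 gives O(~authorize_certificate -> ~validate_log), so O(~validate_log) either way.
Premise 1 is O(~record_consent -> validate_log); contrapositively O(~validate_log -> record_consent). Since O(~validate_log) holds, K gives O(record_consent).
Premise 8, O(convene_panel -> ~record_consent), contraposes to O(record_consent -> ~convene_panel); with O(record_consent) we get O(~convene_panel).
The contrapositive of premise 5 (O(~quarantine_patent -> convene_panel)) is O(~convene_panel -> quarantine_patent), and O(~convene_panel) is already established, so O(quarantine_patent).
The contrapositive of premise 2 (O(wear_ppe -> ~quarantine_patent)) is O(quarantine_patent -> ~wear_ppe), and O(quarantine_patent) is already established, so O(~wear_ppe).
So O(~wear_ppe) holds, i.e. wear_ppe is forbidden. None of the other listed options is forbidden under the premises.

wear_ppe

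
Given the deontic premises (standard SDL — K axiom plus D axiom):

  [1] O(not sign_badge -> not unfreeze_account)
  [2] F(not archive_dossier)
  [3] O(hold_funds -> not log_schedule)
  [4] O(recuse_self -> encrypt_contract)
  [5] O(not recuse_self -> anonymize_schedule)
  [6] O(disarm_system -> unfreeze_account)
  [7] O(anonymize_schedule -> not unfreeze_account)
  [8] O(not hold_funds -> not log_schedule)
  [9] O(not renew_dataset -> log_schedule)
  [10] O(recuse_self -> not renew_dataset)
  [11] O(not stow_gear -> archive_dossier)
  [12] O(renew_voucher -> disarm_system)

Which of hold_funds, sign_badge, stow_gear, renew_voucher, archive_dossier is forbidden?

renew_voucher

Premises 8 and 3 cover both cases: O(not hold_funds -> not log_schedule) and O(hold_funds -> not log_schedule). Since not hold_funds ∨ hold_funds is a tautology, O(not log_schedule) follows.
The contrapositive of premise 9 (O(not renew_dataset -> log_schedule)) is O(not log_schedule -> renew_dataset), and O(not log_schedule) is already established, so O(renew_dataset).
Premise 10 is O(recuse_self -> not renew_dataset); contrapositively O(renew_dataset -> not recuse_self). Since O(renew_dataset) holds, K gives O(not recuse_self).
From O(not recuse_self) and premise 5, O(not recuse_self -> anonymize_schedule), we obtain O(anonymize_schedule).
With premise 7, O(anonymize_schedule -> not unfreeze_account), the K-axiom yields O(not unfreeze_account).
Premise 6 is O(disarm_system -> unfreeze_account); contrapositively O(not unfreeze_account -> not disarm_system). Since O(not unfreeze_account) holds, K gives O(not disarm_system).
Premise 12 is O(renew_voucher -> disarm_system); contrapositively O(not disarm_system -> not renew_voucher). Since O(not disarm_system) holds, K gives O(not renew_voucher).
So O(not renew_voucher) holds, i.e. renew_voucher is forbidden. None of the other listed options is forbidden under the premises.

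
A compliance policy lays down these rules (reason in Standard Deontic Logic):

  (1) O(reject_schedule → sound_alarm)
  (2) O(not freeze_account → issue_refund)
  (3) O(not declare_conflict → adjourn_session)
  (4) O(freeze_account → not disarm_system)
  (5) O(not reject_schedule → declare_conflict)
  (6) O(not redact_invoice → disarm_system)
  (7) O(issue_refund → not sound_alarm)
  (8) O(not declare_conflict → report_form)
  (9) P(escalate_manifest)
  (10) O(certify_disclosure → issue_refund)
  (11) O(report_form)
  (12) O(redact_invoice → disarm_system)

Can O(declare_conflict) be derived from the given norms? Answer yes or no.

Premises 6 and 12 are O(not redact_invoice → disarm_system) and O(redact_invoice → disarm_system); every ideal world satisfies not redact_invoice or redact_invoice, so in either case disarm_system holds — hence O(disarm_system).
Premise 4, O(freeze_account → not disarm_system), contraposes to O(disarm_system → not freeze_account); with O(disarm_system) we get O(not freeze_account).
From O(not freeze_account) and premise 2, O(not freeze_account → issue_refund), we obtain O(issue_refund).
With premise 7, O(issue_refund → not sound_alarm), the K-axiom yields O(not sound_alarm).
Premise 1, O(reject_schedule → sound_alarm), contraposes to O(not sound_alarm → not reject_schedule); with O(not sound_alarm) we get O(not reject_schedule).
Premise 5 is O(not reject_schedule → declare_conflict); since O(not reject_schedule), deontic closure gives O(declare_conflict).
Premises 3, 8, 9, 10, 11 do not contribute to this derivation.
So O(declare_conflict) follows.

Yes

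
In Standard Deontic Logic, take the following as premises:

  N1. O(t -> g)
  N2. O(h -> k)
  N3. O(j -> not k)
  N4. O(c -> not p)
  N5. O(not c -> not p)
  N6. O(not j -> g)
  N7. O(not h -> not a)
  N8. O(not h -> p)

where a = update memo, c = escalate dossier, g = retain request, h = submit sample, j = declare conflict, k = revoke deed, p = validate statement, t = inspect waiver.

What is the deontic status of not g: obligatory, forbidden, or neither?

Forbidden

By case analysis on c: premise 4 gives O(c -> not p) and premise 5 gives O(not c -> not p), so O(not p) either way.
The contrapositive of premise 8 (O(not h -> p)) is O(not p -> h), and O(not p) is already established, so O(h).
Premise 2 is O(h -> k); since O(h), deontic closure gives O(k).
Premise 3 is O(j -> not k); contrapositively O(k -> not j). Since O(k) holds, K gives O(not j).
From O(not j) and premise 6, O(not j -> g), we obtain O(g).
Premises 1, 7 do not contribute to this derivation.
Thus O(g), which is F(not g): not g is forbidden.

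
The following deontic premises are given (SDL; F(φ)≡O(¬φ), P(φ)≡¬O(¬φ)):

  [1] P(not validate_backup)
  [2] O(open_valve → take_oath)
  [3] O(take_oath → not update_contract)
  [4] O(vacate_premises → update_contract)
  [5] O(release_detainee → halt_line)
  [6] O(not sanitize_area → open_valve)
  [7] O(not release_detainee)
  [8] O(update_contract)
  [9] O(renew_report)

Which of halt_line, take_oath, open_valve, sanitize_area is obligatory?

Premise 8 gives O(update_contract).
The contrapositive of premise 3 (O(take_oath → not update_contract)) is O(update_contract → not take_oath), and O(update_contract) is already established, so O(not take_oath).
Premise 2 is O(open_valve → take_oath); contrapositively O(not take_oath → not open_valve). Since O(not take_oath) holds, K gives O(not open_valve).
Premise 6 is O(not sanitize_area → open_valve); contrapositively O(not open_valve → sanitize_area). Since O(not open_valve) holds, K gives O(sanitize_area).
So O(sanitize_area) holds — sanitize_area is obligatory. None of the other listed options is made obligatory by any chain of premises.

sanitize_area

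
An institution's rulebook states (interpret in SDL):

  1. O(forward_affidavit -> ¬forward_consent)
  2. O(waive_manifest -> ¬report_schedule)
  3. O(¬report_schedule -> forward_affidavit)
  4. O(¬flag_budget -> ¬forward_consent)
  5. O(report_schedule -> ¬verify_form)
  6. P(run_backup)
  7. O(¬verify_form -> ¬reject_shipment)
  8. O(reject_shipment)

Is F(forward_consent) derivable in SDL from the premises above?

Yes

Premise 8 states O(reject_shipment) outright.
Premise 7, O(¬verify_form -> ¬reject_shipment), contraposes to O(reject_shipment -> verify_form); with O(reject_shipment) we get O(verify_form).
The contrapositive of premise 5 (O(report_schedule -> ¬verify_form)) is O(verify_form -> ¬report_schedule), and O(verify_form) is already established, so O(¬report_schedule).
Applying K to premise 3 (O(¬report_schedule -> forward_affidavit)) and O(¬report_schedule) yields O(forward_affidavit).
With premise 1, O(forward_affidavit -> ¬forward_consent), the K-axiom yields O(¬forward_consent).
Premises 2, 4, 6 do not contribute to this derivation.
So O(¬forward_consent) holds, i.e. F(forward_consent). The claim follows.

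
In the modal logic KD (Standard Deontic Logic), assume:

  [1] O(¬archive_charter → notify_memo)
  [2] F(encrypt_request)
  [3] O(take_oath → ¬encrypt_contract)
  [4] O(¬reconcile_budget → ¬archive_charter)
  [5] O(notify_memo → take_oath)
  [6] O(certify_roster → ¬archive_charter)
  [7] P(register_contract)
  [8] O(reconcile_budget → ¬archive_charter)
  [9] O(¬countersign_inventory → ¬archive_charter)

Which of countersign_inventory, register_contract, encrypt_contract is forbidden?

encrypt_contract

Premises 8 and 4 cover both cases: O(reconcile_budget → ¬archive_charter) and O(¬reconcile_budget → ¬archive_charter). Since reconcile_budget ∨ ¬reconcile_budget is a tautology, O(¬archive_charter) follows.
With premise 1, O(¬archive_charter → notify_memo), the K-axiom yields O(notify_memo).
From O(notify_memo) and premise 5, O(notify_memo → take_oath), we obtain O(take_oath).
With premise 3, O(take_oath → ¬encrypt_contract), the K-axiom yields O(¬encrypt_contract).
So O(¬encrypt_contract) holds, i.e. encrypt_contract is forbidden. None of the other listed options is forbidden under the premises.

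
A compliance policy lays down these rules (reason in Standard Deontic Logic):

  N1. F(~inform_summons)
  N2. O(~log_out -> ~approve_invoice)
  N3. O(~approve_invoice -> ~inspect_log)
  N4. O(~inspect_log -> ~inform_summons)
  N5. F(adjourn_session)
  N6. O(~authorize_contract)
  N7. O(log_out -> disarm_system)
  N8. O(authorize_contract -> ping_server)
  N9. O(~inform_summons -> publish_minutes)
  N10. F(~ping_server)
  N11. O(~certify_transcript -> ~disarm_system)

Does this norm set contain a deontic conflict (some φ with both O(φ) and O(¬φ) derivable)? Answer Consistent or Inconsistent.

Premise 8 is O(authorize_contract -> ping_server); even if O(ping_server) held, inferring O(authorize_contract) would be affirming the consequent — invalid.
So O(authorize_contract) is not derivable, and the apparent clash with O(~authorize_contract) does not arise.
A world satisfying every obligation exists (e.g. adjourn_session=false, approve_invoice=true, authorize_contract=false, certify_transcript=true, disarm_system=true, inform_summons=true, inspect_log=true, log_out=true, ping_server=true, publish_minutes=false); no atom is both obligatory and forbidden, so the set is consistent.

Consistent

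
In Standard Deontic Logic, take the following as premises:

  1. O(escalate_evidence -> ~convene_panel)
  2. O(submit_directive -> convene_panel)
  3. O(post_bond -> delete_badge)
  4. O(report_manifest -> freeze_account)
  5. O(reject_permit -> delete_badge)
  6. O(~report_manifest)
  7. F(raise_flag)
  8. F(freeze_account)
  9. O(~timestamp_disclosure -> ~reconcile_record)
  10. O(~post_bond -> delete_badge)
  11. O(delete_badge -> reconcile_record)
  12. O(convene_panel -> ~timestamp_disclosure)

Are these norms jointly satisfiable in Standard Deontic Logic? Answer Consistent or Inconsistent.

Consistent

Premise 4 is O(report_manifest -> freeze_account), but O(report_manifest) is not derivable from the premises, so it does not yield O(freeze_account).
So O(freeze_account) is not derivable, and the apparent clash with O(~freeze_account) does not arise.
A world satisfying every obligation exists (e.g. convene_panel=false, delete_badge=true, escalate_evidence=false, freeze_account=false, post_bond=false, raise_flag=false, reconcile_record=true, reject_permit=false, report_manifest=false, submit_directive=false, timestamp_disclosure=true); no atom is both obligatory and forbidden, so the set is consistent.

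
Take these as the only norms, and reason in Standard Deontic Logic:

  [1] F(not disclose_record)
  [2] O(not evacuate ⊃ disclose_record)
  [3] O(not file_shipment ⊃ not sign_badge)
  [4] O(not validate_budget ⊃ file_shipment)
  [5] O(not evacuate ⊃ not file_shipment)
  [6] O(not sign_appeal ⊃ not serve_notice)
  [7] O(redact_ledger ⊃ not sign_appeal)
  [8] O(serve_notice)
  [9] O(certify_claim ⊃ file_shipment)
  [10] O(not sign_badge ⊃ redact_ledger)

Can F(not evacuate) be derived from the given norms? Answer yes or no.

Yes

From premise 8 we have O(serve_notice).
The contrapositive of premise 6 (O(not sign_appeal ⊃ not serve_notice)) is O(serve_notice ⊃ sign_appeal), and O(serve_notice) is already established, so O(sign_appeal).
Premise 7 is O(redact_ledger ⊃ not sign_appeal); contrapositively O(sign_appeal ⊃ not redact_ledger). Since O(sign_appeal) holds, K gives O(not redact_ledger).
Premise 10 is O(not sign_badge ⊃ redact_ledger); contrapositively O(not redact_ledger ⊃ sign_badge). Since O(not redact_ledger) holds, K gives O(sign_badge).
Premise 3, O(not file_shipment ⊃ not sign_badge), contraposes to O(sign_badge ⊃ file_shipment); with O(sign_badge) we get O(file_shipment).
Premise 5, O(not evacuate ⊃ not file_shipment), contraposes to O(file_shipment ⊃ evacuate); with O(file_shipment) we get O(evacuate).
Premises 1, 2, 4, 9 do not contribute to this derivation.
So O(evacuate) holds, i.e. F(not evacuate). The claim follows.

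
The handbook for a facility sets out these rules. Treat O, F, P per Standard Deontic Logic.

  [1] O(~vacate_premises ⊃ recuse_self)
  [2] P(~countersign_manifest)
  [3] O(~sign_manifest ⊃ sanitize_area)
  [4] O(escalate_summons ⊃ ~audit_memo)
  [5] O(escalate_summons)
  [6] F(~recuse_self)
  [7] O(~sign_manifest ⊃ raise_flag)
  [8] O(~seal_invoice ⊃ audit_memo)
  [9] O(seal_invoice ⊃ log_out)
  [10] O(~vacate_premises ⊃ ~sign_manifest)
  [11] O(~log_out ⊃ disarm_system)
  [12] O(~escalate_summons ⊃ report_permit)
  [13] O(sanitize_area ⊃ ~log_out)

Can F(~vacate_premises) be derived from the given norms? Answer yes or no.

From premise 5 we have O(escalate_summons).
Premise 4 is O(escalate_summons ⊃ ~audit_memo); since O(escalate_summons), deontic closure gives O(~audit_memo).
Premise 8 is O(~seal_invoice ⊃ audit_memo); contrapositively O(~audit_memo ⊃ seal_invoice). Since O(~audit_memo) holds, K gives O(seal_invoice).
Applying K to premise 9 (O(seal_invoice ⊃ log_out)) and O(seal_invoice) yields O(log_out).
Premise 13 is O(sanitize_area ⊃ ~log_out); contrapositively O(log_out ⊃ ~sanitize_area). Since O(log_out) holds, K gives O(~sanitize_area).
Premise 3, O(~sign_manifest ⊃ sanitize_area), contraposes to O(~sanitize_area ⊃ sign_manifest); with O(~sanitize_area) we get O(sign_manifest).
Premise 10 is O(~vacate_premises ⊃ ~sign_manifest); contrapositively O(sign_manifest ⊃ vacate_premises). Since O(sign_manifest) holds, K gives O(vacate_premises).
Premises 1, 2, 6, 7, 11, 12 do not contribute to this derivation.
So O(vacate_premises) holds, i.e. F(~vacate_premises). The claim follows.

Yes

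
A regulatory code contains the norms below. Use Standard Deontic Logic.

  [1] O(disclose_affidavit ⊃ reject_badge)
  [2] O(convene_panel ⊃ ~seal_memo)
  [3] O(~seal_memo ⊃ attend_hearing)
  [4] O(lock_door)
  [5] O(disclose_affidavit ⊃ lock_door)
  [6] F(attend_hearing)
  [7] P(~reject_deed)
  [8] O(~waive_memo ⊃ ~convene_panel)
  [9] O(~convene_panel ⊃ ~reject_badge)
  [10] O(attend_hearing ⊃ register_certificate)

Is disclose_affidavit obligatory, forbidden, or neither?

Forbidden

Premise 6 is F(attend_hearing), i.e. O(~attend_hearing).
The contrapositive of premise 3 (O(~seal_memo ⊃ attend_hearing)) is O(~attend_hearing ⊃ seal_memo), and O(~attend_hearing) is already established, so O(seal_memo).
Premise 2, O(convene_panel ⊃ ~seal_memo), contraposes to O(seal_memo ⊃ ~convene_panel); with O(seal_memo) we get O(~convene_panel).
From O(~convene_panel) and premise 9, O(~convene_panel ⊃ ~reject_badge), we obtain O(~reject_badge).
The contrapositive of premise 1 (O(disclose_affidavit ⊃ reject_badge)) is O(~reject_badge ⊃ ~disclose_affidavit), and O(~reject_badge) is already established, so O(~disclose_affidavit).
Premises 4, 5, 7, 8, 10 do not contribute to this derivation.
Thus O(~disclose_affidavit), which is F(disclose_affidavit): disclose_affidavit is forbidden.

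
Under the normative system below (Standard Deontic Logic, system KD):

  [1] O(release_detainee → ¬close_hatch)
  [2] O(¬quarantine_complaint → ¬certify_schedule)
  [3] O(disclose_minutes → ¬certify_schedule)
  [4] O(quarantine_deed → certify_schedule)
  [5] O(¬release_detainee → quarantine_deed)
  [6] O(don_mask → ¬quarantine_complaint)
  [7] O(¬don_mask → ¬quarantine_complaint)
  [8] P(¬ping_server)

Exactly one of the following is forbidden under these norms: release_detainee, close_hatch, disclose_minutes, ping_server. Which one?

close_hatch

By case analysis on ¬don_mask: premise 7 gives O(¬don_mask → ¬quarantine_complaint) and premise 6 gives O(don_mask → ¬quarantine_complaint), so O(¬quarantine_complaint) either way.
With premise 2, O(¬quarantine_complaint → ¬certify_schedule), the K-axiom yields O(¬certify_schedule).
The contrapositive of premise 4 (O(quarantine_deed → certify_schedule)) is O(¬certify_schedule → ¬quarantine_deed), and O(¬certify_schedule) is already established, so O(¬quarantine_deed).
Premise 5, O(¬release_detainee → quarantine_deed), contraposes to O(¬quarantine_deed → release_detainee); with O(¬quarantine_deed) we get O(release_detainee).
Premise 1 is O(release_detainee → ¬close_hatch); since O(release_detainee), deontic closure gives O(¬close_hatch).
So O(¬close_hatch) holds, i.e. close_hatch is forbidden. None of the other listed options is forbidden under the premises.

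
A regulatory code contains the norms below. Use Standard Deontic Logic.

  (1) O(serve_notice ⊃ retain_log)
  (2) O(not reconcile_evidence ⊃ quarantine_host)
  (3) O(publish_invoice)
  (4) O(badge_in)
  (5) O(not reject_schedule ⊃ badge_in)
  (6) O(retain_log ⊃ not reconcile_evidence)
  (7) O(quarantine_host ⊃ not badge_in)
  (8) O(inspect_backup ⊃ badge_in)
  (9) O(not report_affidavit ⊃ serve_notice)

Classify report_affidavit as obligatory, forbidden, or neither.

Obligatory

Premise 4 gives O(badge_in).
Premise 7 is O(quarantine_host ⊃ not badge_in); contrapositively O(badge_in ⊃ not quarantine_host). Since O(badge_in) holds, K gives O(not quarantine_host).
Premise 2 is O(not reconcile_evidence ⊃ quarantine_host); contrapositively O(not quarantine_host ⊃ reconcile_evidence). Since O(not quarantine_host) holds, K gives O(reconcile_evidence).
Premise 6 is O(retain_log ⊃ not reconcile_evidence); contrapositively O(reconcile_evidence ⊃ not retain_log). Since O(reconcile_evidence) holds, K gives O(not retain_log).
The contrapositive of premise 1 (O(serve_notice ⊃ retain_log)) is O(not retain_log ⊃ not serve_notice), and O(not retain_log) is already established, so O(not serve_notice).
The contrapositive of premise 9 (O(not report_affidavit ⊃ serve_notice)) is O(not serve_notice ⊃ report_affidavit), and O(not serve_notice) is already established, so O(report_affidavit).
Premises 3, 5, 8 do not contribute to this derivation.
Hence report_affidavit is obligatory.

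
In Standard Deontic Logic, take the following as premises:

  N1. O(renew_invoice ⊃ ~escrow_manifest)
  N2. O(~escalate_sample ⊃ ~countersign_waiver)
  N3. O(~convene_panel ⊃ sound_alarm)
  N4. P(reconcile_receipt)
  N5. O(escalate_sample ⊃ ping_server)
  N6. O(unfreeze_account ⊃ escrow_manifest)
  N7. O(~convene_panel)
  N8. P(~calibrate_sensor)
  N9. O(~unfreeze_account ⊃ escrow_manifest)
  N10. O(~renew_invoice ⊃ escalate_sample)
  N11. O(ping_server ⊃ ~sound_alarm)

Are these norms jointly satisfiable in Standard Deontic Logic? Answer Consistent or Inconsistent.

Premises 9 and 6 are O(~unfreeze_account ⊃ escrow_manifest) and O(unfreeze_account ⊃ escrow_manifest); every ideal world satisfies ~unfreeze_account or unfreeze_account, so in either case escrow_manifest holds — hence O(escrow_manifest).
Premise 1 is O(renew_invoice ⊃ ~escrow_manifest); contrapositively O(escrow_manifest ⊃ ~renew_invoice). Since O(escrow_manifest) holds, K gives O(~renew_invoice).
Premise 10 is O(~renew_invoice ⊃ escalate_sample); since O(~renew_invoice), deontic closure gives O(escalate_sample).
Premise 5 is O(escalate_sample ⊃ ping_server); since O(escalate_sample), deontic closure gives O(ping_server).
Applying K to premise 11 (O(ping_server ⊃ ~sound_alarm)) and O(ping_server) yields O(~sound_alarm).
Premise 3 is O(~convene_panel ⊃ sound_alarm); contrapositively O(~sound_alarm ⊃ convene_panel). Since O(~sound_alarm) holds, K gives O(convene_panel).
However, premise 7 gives O(~convene_panel).
We now have both O(convene_panel) and O(~convene_panel) — convene_panel is simultaneously obligatory and forbidden, violating the D-axiom.

Inconsistent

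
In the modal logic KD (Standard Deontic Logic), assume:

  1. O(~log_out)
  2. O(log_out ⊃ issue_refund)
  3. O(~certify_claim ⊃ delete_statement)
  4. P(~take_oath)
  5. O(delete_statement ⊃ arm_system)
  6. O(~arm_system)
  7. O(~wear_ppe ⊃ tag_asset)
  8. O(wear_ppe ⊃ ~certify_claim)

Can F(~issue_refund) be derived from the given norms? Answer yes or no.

No

Premise 2 is O(log_out ⊃ issue_refund), but O(log_out) is not derivable from the premises, so it does not yield O(issue_refund).
No other premise forces O(issue_refund). An ideal world satisfying every premise can still have ~issue_refund true, so F(~issue_refund) is not derivable.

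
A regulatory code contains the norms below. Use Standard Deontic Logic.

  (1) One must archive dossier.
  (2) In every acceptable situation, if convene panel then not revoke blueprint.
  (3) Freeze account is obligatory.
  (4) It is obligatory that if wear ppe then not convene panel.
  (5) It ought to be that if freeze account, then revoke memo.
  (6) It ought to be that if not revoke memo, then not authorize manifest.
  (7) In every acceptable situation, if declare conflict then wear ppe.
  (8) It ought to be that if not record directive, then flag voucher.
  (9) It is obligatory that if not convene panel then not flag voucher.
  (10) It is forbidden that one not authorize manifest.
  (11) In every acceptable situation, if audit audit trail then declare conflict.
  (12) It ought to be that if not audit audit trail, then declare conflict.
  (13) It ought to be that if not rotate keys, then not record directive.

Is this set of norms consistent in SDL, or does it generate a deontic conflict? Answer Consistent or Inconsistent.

Premise 6 is O(¬revoke_memo → ¬authorize_manifest), but O(¬revoke_memo) is not derivable from the premises, so it does not yield O(¬authorize_manifest).
So O(¬authorize_manifest) is not derivable, and the apparent clash with O(authorize_manifest) does not arise.
A world satisfying every obligation exists (e.g. archive_dossier=true, audit_audit_trail=false, authorize_manifest=true, convene_panel=false, declare_conflict=true, flag_voucher=false, freeze_account=true, record_directive=true, revoke_blueprint=false, revoke_memo=true, rotate_keys=true, wear_ppe=true); no atom is both obligatory and forbidden, so the set is consistent.

Consistent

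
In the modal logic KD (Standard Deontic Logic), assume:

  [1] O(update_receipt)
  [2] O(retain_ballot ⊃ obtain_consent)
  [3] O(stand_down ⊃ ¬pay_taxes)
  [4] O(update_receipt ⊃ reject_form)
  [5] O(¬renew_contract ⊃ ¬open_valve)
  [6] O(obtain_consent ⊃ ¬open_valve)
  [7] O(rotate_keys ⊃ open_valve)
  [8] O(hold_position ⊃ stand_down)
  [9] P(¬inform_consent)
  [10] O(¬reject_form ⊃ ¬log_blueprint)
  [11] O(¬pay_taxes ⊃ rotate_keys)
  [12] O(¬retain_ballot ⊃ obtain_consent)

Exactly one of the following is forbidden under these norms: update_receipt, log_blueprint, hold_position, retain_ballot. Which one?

Premises 12 and 2 cover both cases: O(¬retain_ballot ⊃ obtain_consent) and O(retain_ballot ⊃ obtain_consent). Since ¬retain_ballot ∨ retain_ballot is a tautology, O(obtain_consent) follows.
Premise 6 is O(obtain_consent ⊃ ¬open_valve); since O(obtain_consent), deontic closure gives O(¬open_valve).
Premise 7 is O(rotate_keys ⊃ open_valve); contrapositively O(¬open_valve ⊃ ¬rotate_keys). Since O(¬open_valve) holds, K gives O(¬rotate_keys).
The contrapositive of premise 11 (O(¬pay_taxes ⊃ rotate_keys)) is O(¬rotate_keys ⊃ pay_taxes), and O(¬rotate_keys) is already established, so O(pay_taxes).
Premise 3 is O(stand_down ⊃ ¬pay_taxes); contrapositively O(pay_taxes ⊃ ¬stand_down). Since O(pay_taxes) holds, K gives O(¬stand_down).
Premise 8 is O(hold_position ⊃ stand_down); contrapositively O(¬stand_down ⊃ ¬hold_position). Since O(¬stand_down) holds, K gives O(¬hold_position).
So O(¬hold_position) holds, i.e. hold_position is forbidden. None of the other listed options is forbidden under the premises.

hold_position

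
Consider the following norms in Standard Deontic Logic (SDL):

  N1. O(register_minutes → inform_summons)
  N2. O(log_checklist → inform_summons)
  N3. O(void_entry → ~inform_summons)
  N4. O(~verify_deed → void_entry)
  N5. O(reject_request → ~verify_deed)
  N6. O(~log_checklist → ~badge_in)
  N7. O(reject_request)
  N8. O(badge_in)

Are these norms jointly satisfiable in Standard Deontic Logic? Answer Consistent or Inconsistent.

From premise 8 we have O(badge_in).
The contrapositive of premise 6 (O(~log_checklist → ~badge_in)) is O(badge_in → log_checklist), and O(badge_in) is already established, so O(log_checklist).
From O(log_checklist) and premise 2, O(log_checklist → inform_summons), we obtain O(inform_summons).
Premise 3, O(void_entry → ~inform_summons), contraposes to O(inform_summons → ~void_entry); with O(inform_summons) we get O(~void_entry).
Premise 4 is O(~verify_deed → void_entry); contrapositively O(~void_entry → verify_deed). Since O(~void_entry) holds, K gives O(verify_deed).
Premise 5, O(reject_request → ~verify_deed), contraposes to O(verify_deed → ~reject_request); with O(verify_deed) we get O(~reject_request).
But premise 7 directly asserts O(reject_request).
We now have both O(~reject_request) and O(reject_request) — reject_request is simultaneously obligatory and forbidden, violating the D-axiom.

Inconsistent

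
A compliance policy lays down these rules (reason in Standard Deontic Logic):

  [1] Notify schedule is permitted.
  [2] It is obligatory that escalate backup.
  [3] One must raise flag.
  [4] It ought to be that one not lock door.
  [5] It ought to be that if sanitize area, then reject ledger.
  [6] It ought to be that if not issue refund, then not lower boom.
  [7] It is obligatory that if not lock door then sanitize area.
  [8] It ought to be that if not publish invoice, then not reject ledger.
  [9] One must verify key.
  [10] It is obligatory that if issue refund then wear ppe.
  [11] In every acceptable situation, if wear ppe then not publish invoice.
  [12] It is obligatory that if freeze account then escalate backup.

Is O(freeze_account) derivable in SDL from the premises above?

No

Premise 12 is O(freeze_account → escalate_backup); even if O(escalate_backup) held, inferring O(freeze_account) would be affirming the consequent — invalid.
No other premise forces O(freeze_account). An ideal world satisfying every premise can still have freeze_account false, so O(freeze_account) is not derivable.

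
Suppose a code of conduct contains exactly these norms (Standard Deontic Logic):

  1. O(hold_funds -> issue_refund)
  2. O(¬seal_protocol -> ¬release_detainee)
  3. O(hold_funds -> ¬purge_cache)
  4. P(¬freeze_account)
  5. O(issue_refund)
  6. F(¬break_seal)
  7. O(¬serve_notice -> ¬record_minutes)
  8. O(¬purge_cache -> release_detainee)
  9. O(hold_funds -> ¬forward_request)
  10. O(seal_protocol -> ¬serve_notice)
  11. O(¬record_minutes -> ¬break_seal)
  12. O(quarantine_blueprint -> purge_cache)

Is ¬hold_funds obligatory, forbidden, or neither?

Premise 6, F(¬break_seal), is equivalent to O(break_seal).
Premise 11 is O(¬record_minutes -> ¬break_seal); contrapositively O(break_seal -> record_minutes). Since O(break_seal) holds, K gives O(record_minutes).
Premise 7, O(¬serve_notice -> ¬record_minutes), contraposes to O(record_minutes -> serve_notice); with O(record_minutes) we get O(serve_notice).
Premise 10, O(seal_protocol -> ¬serve_notice), contraposes to O(serve_notice -> ¬seal_protocol); with O(serve_notice) we get O(¬seal_protocol).
Applying K to premise 2 (O(¬seal_protocol -> ¬release_detainee)) and O(¬seal_protocol) yields O(¬release_detainee).
Premise 8, O(¬purge_cache -> release_detainee), contraposes to O(¬release_detainee -> purge_cache); with O(¬release_detainee) we get O(purge_cache).
Premise 3, O(hold_funds -> ¬purge_cache), contraposes to O(purge_cache -> ¬hold_funds); with O(purge_cache) we get O(¬hold_funds).
Premises 1, 4, 5, 9, 12 do not contribute to this derivation.
Hence ¬hold_funds is obligatory.

Obligatory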